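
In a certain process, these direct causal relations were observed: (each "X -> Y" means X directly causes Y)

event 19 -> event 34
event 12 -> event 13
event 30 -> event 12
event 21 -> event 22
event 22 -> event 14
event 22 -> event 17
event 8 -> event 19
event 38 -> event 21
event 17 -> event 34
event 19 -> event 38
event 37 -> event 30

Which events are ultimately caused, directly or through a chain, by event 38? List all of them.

Direct effects: event 21.
2 steps out: event 22.
3 steps out: event 14, event 17.
4 steps out: event 34.
Not reachable from it: event 8, event 19, event 37, event 30, event 12, event 13.

event 14, event 17, event 21, event 22, event 34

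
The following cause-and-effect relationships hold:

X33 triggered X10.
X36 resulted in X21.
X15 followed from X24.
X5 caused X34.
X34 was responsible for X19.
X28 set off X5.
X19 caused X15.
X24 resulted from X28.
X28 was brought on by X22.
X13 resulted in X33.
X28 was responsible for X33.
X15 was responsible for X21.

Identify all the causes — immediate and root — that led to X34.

X22, X28, X5

Immediate cause of X34: X5.
Further upstream: X22, X28.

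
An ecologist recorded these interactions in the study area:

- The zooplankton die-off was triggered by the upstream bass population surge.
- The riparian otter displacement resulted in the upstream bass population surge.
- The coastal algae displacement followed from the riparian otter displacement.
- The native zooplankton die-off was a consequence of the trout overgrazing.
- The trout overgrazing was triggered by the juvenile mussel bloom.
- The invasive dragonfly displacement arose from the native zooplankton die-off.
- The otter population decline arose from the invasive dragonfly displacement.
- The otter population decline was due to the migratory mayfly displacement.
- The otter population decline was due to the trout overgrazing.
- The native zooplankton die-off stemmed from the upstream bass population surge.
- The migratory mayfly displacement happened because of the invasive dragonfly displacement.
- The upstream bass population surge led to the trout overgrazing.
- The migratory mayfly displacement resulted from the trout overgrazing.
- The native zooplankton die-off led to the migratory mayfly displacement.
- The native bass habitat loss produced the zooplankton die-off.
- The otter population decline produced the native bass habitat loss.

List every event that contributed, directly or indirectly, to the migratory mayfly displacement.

the invasive dragonfly displacement, the juvenile mussel bloom, the native zooplankton die-off, the riparian otter displacement, the trout overgrazing, the upstream bass population surge

Immediate causes of the migratory mayfly displacement: the trout overgrazing, the native zooplankton die-off, the invasive dragonfly displacement.
Further upstream: the riparian otter displacement, the upstream bass population surge, the juvenile mussel bloom.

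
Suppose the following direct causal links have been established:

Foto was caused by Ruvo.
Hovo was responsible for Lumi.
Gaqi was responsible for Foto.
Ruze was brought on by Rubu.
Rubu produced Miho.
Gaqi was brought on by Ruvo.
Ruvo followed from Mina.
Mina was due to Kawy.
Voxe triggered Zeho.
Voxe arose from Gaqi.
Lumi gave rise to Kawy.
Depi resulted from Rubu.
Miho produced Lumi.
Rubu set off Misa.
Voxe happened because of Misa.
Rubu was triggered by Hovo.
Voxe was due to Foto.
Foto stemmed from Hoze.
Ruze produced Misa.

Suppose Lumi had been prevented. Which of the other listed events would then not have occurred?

Downstream of Lumi: Kawy, Mina, Ruvo, Gaqi, Foto, Voxe, Zeho.
Of those, still caused via another path: Foto, Voxe, Zeho.
The remainder have no surviving cause.

Gaqi, Kawy, Mina, Ruvo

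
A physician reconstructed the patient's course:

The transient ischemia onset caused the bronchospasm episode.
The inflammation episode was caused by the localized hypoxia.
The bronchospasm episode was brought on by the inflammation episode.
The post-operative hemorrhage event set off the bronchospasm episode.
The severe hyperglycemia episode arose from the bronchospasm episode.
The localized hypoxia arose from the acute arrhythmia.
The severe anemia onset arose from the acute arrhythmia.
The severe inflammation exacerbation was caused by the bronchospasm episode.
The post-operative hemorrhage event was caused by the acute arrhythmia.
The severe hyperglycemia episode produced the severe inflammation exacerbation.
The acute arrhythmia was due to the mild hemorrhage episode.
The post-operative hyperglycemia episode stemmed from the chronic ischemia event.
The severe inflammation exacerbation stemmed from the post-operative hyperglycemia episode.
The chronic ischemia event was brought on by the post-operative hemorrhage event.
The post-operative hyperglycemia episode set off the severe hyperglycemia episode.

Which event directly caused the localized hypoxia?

Upstream contributors include the mild hemorrhage episode, but only the acute arrhythmia feeds directly into the localized hypoxia.

the acute arrhythmia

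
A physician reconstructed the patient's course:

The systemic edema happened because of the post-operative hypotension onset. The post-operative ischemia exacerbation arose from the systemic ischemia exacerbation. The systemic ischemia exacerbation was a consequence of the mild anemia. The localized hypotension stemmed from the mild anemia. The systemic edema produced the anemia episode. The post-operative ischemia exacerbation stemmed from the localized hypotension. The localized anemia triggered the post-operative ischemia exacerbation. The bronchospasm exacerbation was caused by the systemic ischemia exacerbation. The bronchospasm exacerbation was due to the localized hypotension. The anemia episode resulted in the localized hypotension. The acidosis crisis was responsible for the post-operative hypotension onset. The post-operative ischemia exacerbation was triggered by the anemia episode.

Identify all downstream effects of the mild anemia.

the bronchospasm exacerbation, the localized hypotension, the post-operative ischemia exacerbation, the systemic ischemia exacerbation

Direct effects: the localized hypotension, the systemic ischemia exacerbation.
2 steps out: the bronchospasm exacerbation, the post-operative ischemia exacerbation.
Not reachable from it: the acidosis crisis, the post-operative hypotension onset, the systemic edema, the anemia episode, the localized anemia.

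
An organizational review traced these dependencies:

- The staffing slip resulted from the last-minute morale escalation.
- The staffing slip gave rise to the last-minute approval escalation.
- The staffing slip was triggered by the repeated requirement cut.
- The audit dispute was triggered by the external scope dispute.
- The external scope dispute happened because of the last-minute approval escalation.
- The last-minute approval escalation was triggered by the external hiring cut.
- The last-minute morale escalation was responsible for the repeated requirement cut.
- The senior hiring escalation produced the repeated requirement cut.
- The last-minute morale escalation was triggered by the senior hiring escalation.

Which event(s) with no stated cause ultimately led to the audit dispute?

the external hiring cut, the senior hiring escalation

Tracing upstream from the audit dispute: the audit dispute ← the external scope dispute ← the last-minute approval escalation ← the staffing slip ← the last-minute morale escalation ← the senior hiring escalation.
A separate upstream branch: the audit dispute ← the external scope dispute ← the last-minute approval escalation ← the external hiring cut.
Each of those chain origins has no stated cause.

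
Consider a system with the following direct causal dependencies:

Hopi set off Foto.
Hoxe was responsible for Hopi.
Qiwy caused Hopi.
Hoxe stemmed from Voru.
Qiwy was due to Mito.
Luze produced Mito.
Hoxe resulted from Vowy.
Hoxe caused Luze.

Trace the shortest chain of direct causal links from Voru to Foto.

Voru → Hoxe
Hoxe → Hopi
Hopi → Foto
Length: 3 steps.

Voru → Hoxe → Hopi → Foto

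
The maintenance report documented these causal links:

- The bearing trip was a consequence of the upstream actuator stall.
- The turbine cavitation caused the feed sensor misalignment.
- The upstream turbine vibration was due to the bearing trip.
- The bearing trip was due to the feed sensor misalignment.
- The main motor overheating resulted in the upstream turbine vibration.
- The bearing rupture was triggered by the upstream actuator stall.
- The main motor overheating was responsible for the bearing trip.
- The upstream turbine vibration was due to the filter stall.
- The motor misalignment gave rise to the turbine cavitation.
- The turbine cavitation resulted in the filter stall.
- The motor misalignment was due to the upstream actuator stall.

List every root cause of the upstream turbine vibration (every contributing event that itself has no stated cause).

the main motor overheating, the upstream actuator stall

Tracing upstream from the upstream turbine vibration: the upstream turbine vibration ← the bearing trip ← the upstream actuator stall.
A separate upstream branch: the upstream turbine vibration ← the main motor overheating.
Each of those chain origins has no stated cause.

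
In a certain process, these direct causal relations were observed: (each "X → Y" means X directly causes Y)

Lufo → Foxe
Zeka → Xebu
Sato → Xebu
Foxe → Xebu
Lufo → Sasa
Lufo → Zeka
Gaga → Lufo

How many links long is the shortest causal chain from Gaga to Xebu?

Shortest chain: Gaga → Lufo → Zeka → Xebu.

3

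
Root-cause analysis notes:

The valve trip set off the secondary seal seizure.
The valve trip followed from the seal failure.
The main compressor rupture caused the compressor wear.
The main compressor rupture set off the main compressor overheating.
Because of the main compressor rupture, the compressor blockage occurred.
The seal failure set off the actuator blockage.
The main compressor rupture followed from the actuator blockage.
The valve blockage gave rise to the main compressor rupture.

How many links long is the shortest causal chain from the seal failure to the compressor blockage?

3

Shortest chain: the seal failure → the actuator blockage → the main compressor rupture → the compressor blockage.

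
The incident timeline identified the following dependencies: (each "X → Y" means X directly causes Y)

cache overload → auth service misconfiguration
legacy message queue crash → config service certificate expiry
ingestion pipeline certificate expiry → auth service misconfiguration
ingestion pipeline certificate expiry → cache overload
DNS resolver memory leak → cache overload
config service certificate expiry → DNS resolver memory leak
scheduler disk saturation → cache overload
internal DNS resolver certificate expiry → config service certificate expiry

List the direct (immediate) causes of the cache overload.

the DNS resolver memory leak, the ingestion pipeline certificate expiry, the scheduler disk saturation

Upstream contributors include the legacy message queue crash, the internal DNS resolver certificate expiry, the config service certificate expiry, but only the DNS resolver memory leak, the ingestion pipeline certificate expiry, the scheduler disk saturation feed directly into the cache overload.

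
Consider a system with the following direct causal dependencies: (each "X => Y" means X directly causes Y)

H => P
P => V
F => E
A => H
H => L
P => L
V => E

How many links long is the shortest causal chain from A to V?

Shortest chain: A → H → P → V.

3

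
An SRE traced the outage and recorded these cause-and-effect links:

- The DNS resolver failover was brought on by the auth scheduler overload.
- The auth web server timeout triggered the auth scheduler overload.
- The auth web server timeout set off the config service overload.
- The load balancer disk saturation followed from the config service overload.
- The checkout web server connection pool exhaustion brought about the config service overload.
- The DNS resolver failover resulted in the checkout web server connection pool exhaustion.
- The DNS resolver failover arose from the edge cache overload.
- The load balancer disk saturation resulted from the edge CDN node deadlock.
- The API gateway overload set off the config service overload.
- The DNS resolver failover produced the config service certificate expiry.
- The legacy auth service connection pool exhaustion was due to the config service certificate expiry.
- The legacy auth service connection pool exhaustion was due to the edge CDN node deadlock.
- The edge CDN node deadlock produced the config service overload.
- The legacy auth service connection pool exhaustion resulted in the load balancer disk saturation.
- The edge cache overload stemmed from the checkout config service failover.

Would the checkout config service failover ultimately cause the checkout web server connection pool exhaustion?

Yes

There is a causal chain: the checkout config service failover → the edge cache overload → the DNS resolver failover → the checkout web server connection pool exhaustion.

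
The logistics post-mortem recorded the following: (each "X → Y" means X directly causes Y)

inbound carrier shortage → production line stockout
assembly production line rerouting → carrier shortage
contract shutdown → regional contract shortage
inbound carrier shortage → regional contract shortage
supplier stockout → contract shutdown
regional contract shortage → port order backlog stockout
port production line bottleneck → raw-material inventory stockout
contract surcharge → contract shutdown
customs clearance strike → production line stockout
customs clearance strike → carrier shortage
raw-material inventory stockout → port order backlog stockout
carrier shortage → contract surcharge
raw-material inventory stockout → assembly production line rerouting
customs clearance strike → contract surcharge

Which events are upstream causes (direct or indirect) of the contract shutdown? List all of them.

the assembly production line rerouting, the carrier shortage, the contract surcharge, the customs clearance strike, the port production line bottleneck, the raw-material inventory stockout, the supplier stockout

Immediate causes of the contract shutdown: the supplier stockout, the contract surcharge.
Further upstream: the customs clearance strike, the port production line bottleneck, the raw-material inventory stockout, the assembly production line rerouting, the carrier shortage.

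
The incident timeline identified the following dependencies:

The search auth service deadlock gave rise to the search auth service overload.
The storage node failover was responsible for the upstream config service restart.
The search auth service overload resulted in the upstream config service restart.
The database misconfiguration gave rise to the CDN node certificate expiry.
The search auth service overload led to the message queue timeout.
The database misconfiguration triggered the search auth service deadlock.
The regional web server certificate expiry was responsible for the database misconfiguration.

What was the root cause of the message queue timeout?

the regional web server certificate expiry

Tracing upstream from the message queue timeout: the message queue timeout ← the search auth service overload ← the search auth service deadlock ← the database misconfiguration ← the regional web server certificate expiry.
The regional web server certificate expiry has no stated cause, so it is the root.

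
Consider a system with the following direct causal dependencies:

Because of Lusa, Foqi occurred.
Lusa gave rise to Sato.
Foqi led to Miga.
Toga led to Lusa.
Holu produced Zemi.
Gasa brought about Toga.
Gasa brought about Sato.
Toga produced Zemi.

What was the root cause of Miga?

Gasa

Tracing upstream from Miga: Miga ← Foqi ← Lusa ← Toga ← Gasa.
Gasa has no stated cause, so it is the root.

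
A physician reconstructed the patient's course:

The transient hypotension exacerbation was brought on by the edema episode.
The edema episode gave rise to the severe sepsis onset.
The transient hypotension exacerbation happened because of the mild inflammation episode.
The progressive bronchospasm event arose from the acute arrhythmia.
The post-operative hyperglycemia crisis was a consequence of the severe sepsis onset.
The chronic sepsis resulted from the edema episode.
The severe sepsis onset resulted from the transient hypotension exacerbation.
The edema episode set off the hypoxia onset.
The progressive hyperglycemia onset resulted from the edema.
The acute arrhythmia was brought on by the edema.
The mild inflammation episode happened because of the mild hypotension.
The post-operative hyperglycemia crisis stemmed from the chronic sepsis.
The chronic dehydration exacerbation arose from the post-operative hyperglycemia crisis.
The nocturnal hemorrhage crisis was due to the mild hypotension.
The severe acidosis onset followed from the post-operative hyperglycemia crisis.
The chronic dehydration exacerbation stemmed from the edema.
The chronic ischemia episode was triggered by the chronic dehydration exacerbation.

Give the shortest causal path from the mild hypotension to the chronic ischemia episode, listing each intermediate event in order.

the mild hypotension → the mild inflammation episode
the mild inflammation episode → the transient hypotension exacerbation
the transient hypotension exacerbation → the severe sepsis onset
the severe sepsis onset → the post-operative hyperglycemia crisis
the post-operative hyperglycemia crisis → the chronic dehydration exacerbation
the chronic dehydration exacerbation → the chronic ischemia episode
Length: 6 steps.

the mild hypotension → the mild inflammation episode → the transient hypotension exacerbation → the severe sepsis onset → the post-operative hyperglycemia crisis → the chronic dehydration exacerbation → the chronic ischemia episode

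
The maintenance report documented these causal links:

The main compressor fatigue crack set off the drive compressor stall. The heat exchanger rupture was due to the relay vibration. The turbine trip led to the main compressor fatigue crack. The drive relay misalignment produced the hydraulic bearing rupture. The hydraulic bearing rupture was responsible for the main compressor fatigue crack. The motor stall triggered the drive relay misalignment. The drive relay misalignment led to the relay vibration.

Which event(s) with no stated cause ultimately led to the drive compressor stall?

Tracing upstream from the drive compressor stall: the drive compressor stall ← the main compressor fatigue crack ← the hydraulic bearing rupture ← the drive relay misalignment ← the motor stall.
A separate upstream branch: the drive compressor stall ← the main compressor fatigue crack ← the turbine trip.
Each of those chain origins has no stated cause.

the motor stall, the turbine trip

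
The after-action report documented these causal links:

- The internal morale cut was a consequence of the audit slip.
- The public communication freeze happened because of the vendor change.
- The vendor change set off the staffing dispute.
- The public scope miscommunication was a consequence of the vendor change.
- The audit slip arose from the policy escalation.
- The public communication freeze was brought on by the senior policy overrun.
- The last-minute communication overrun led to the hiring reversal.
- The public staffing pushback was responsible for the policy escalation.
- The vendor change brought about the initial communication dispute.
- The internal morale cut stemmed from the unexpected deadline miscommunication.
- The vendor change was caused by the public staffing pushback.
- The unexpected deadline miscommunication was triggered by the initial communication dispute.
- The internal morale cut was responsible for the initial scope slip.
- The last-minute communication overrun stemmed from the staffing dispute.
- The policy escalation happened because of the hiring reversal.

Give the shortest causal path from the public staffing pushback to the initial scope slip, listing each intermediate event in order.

the public staffing pushback → the policy escalation
the policy escalation → the audit slip
the audit slip → the internal morale cut
the internal morale cut → the initial scope slip
Length: 4 steps.

the public staffing pushback → the policy escalation → the audit slip → the internal morale cut → the initial scope slip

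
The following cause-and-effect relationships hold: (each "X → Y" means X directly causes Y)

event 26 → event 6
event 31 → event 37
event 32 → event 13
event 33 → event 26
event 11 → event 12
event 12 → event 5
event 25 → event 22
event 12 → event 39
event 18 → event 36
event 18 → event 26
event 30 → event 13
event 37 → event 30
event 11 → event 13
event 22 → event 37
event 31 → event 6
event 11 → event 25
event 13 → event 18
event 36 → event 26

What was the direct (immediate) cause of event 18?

event 13

Upstream contributors include event 11, event 25, event 31, event 22, event 32, event 37, event 30, but only event 13 feeds directly into event 18.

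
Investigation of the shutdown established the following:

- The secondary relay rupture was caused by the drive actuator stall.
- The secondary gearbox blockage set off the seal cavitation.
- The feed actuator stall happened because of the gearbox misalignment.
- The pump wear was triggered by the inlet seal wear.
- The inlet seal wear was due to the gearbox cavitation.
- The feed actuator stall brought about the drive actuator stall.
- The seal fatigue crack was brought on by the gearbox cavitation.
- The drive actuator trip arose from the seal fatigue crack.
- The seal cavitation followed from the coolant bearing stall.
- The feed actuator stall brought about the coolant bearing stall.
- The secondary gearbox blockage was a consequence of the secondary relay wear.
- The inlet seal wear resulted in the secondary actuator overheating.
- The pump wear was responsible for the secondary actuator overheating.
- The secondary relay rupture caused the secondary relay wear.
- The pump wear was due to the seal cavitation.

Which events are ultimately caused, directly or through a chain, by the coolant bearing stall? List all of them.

Direct effects: the seal cavitation.
2 steps out: the pump wear.
3 steps out: the secondary actuator overheating.
Not reachable from it: the gearbox misalignment, the gearbox cavitation, the feed actuator stall, the seal fatigue crack, the drive actuator trip, the drive actuator stall, the secondary relay rupture, the secondary relay wear, the secondary gearbox blockage, the inlet seal wear.

the pump wear, the seal cavitation, the secondary actuator overheating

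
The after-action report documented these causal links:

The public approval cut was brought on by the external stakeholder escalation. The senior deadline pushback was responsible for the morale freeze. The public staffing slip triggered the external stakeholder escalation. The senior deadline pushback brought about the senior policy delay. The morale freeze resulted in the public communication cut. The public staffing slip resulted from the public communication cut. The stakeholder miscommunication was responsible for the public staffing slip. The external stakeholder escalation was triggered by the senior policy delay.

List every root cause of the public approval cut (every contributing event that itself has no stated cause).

Tracing upstream from the public approval cut: the public approval cut ← the external stakeholder escalation ← the senior policy delay ← the senior deadline pushback.
A separate upstream branch: the public approval cut ← the external stakeholder escalation ← the public staffing slip ← the stakeholder miscommunication.
Each of those chain origins has no stated cause.

the senior deadline pushback, the stakeholder miscommunication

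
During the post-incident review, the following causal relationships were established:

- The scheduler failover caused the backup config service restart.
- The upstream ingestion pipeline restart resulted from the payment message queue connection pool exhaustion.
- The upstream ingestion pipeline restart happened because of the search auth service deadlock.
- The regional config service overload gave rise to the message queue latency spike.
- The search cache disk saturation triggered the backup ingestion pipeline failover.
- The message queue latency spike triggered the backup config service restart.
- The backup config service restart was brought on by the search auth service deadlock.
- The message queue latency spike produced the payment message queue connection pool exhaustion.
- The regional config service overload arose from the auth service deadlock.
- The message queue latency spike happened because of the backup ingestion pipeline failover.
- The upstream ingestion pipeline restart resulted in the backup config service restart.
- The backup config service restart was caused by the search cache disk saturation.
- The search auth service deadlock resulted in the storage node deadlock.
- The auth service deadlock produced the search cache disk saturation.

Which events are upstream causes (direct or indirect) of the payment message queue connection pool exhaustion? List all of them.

Immediate cause of the payment message queue connection pool exhaustion: the message queue latency spike.
Further upstream: the auth service deadlock, the regional config service overload, the search cache disk saturation, the backup ingestion pipeline failover.

the auth service deadlock, the backup ingestion pipeline failover, the message queue latency spike, the regional config service overload, the search cache disk saturation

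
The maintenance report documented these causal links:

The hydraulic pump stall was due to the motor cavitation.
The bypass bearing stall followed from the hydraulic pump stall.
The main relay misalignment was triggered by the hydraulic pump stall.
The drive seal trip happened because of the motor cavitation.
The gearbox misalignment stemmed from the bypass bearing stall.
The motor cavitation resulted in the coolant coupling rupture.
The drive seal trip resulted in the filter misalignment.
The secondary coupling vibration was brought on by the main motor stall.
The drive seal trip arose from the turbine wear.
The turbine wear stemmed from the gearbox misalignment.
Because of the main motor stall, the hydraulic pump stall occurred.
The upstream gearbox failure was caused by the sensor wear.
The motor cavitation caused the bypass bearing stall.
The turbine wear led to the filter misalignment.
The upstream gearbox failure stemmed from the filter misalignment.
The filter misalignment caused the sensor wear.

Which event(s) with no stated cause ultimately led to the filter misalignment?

Tracing upstream from the filter misalignment: the filter misalignment ← the drive seal trip ← the motor cavitation.
A separate upstream branch: the filter misalignment ← the turbine wear ← the gearbox misalignment ← the bypass bearing stall ← the hydraulic pump stall ← the main motor stall.
Each of those chain origins has no stated cause.

the main motor stall, the motor cavitation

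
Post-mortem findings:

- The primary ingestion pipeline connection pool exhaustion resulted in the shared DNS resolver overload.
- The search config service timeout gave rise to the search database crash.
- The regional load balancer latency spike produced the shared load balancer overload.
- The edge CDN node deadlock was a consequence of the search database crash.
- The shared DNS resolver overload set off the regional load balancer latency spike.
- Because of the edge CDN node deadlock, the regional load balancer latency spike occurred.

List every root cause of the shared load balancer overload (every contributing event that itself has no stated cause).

Tracing upstream from the shared load balancer overload: the shared load balancer overload ← the regional load balancer latency spike ← the edge CDN node deadlock ← the search database crash ← the search config service timeout.
A separate upstream branch: the shared load balancer overload ← the regional load balancer latency spike ← the shared DNS resolver overload ← the primary ingestion pipeline connection pool exhaustion.
Each of those chain origins has no stated cause.

the primary ingestion pipeline connection pool exhaustion, the search config service timeout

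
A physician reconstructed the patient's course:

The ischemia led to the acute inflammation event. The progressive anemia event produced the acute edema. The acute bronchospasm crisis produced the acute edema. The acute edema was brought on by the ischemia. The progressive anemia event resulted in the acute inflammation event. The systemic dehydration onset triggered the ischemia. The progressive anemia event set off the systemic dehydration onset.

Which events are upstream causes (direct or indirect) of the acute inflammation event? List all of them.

Immediate causes of the acute inflammation event: the progressive anemia event, the ischemia.
Further upstream: the systemic dehydration onset.

the ischemia, the progressive anemia event, the systemic dehydration onset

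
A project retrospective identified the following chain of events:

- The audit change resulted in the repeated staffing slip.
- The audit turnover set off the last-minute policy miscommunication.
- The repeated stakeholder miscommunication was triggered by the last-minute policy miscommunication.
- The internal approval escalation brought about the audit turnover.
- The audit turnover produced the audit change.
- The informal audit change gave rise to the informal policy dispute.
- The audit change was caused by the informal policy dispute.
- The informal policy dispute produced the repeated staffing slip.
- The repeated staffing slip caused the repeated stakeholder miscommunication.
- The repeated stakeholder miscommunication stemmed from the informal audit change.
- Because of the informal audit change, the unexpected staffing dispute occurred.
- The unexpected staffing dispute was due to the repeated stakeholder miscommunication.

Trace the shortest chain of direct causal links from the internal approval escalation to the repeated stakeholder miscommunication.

the internal approval escalation → the audit turnover
the audit turnover → the last-minute policy miscommunication
the last-minute policy miscommunication → the repeated stakeholder miscommunication
Length: 3 steps.

the internal approval escalation → the audit turnover → the last-minute policy miscommunication → the repeated stakeholder miscommunication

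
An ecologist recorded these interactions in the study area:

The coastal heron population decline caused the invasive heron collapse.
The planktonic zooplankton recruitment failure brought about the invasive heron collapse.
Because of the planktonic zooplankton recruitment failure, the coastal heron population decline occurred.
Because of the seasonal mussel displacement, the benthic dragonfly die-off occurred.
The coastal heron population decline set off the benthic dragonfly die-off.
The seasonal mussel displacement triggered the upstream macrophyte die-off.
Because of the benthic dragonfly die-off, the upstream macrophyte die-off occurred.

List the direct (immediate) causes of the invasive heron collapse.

the coastal heron population decline, the planktonic zooplankton recruitment failure

the coastal heron population decline, the planktonic zooplankton recruitment failure → the invasive heron collapse with nothing further upstream stated.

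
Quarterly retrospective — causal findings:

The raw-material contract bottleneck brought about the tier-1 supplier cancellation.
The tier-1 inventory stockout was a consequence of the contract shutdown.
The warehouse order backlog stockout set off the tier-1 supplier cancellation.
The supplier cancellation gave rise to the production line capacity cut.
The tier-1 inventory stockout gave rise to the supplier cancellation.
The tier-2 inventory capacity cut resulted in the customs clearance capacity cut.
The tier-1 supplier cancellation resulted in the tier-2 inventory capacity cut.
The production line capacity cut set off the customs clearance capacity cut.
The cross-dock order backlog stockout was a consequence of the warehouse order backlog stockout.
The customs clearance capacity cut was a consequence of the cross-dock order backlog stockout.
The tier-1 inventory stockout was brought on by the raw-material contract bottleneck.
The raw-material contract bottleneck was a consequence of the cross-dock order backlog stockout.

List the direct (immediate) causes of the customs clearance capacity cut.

Upstream contributors include the warehouse order backlog stockout, the raw-material contract bottleneck, the tier-1 inventory stockout, the supplier cancellation, the tier-1 supplier cancellation, the contract shutdown, but only the cross-dock order backlog stockout, the production line capacity cut, the tier-2 inventory capacity cut feed directly into the customs clearance capacity cut.

the cross-dock order backlog stockout, the production line capacity cut, the tier-2 inventory capacity cut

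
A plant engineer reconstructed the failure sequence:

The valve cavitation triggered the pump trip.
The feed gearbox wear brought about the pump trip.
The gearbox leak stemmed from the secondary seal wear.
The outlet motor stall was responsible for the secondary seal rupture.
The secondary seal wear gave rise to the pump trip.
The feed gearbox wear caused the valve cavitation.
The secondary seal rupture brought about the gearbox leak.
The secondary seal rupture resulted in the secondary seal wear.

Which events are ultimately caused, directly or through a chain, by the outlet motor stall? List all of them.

Direct effects: the secondary seal rupture.
2 steps out: the secondary seal wear, the gearbox leak.
3 steps out: the pump trip.
Not reachable from it: the feed gearbox wear, the valve cavitation.

the gearbox leak, the pump trip, the secondary seal rupture, the secondary seal wear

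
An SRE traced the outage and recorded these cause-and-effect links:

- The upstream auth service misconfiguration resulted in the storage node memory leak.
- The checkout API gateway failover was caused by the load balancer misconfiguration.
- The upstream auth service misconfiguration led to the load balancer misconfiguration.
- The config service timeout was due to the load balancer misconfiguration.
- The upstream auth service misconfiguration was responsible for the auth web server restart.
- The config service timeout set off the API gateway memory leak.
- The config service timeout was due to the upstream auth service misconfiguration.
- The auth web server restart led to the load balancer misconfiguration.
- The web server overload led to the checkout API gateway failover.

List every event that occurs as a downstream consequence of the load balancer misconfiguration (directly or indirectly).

the API gateway memory leak, the checkout API gateway failover, the config service timeout

Direct effects: the config service timeout, the checkout API gateway failover.
2 steps out: the API gateway memory leak.
Not reachable from it: the upstream auth service misconfiguration, the auth web server restart, the web server overload, the storage node memory leak.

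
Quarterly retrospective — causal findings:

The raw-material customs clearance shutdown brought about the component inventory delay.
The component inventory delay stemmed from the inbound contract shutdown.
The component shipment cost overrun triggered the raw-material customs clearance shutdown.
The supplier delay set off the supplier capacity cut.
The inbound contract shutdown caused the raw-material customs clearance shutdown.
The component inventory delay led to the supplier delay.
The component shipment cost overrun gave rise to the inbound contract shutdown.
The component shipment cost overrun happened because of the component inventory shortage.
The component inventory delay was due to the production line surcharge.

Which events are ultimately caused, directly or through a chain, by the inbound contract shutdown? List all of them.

the component inventory delay, the raw-material customs clearance shutdown, the supplier capacity cut, the supplier delay

Direct effects: the raw-material customs clearance shutdown, the component inventory delay.
2 steps out: the supplier delay.
3 steps out: the supplier capacity cut.
Not reachable from it: the component inventory shortage, the component shipment cost overrun, the production line surcharge.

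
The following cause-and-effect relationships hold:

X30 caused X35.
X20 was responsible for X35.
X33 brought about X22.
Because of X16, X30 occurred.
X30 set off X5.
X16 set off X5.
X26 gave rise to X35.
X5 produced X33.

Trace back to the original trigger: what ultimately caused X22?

Tracing upstream from X22: X22 ← X33 ← X5 ← X16.
X16 has no stated cause, so it is the root.

X16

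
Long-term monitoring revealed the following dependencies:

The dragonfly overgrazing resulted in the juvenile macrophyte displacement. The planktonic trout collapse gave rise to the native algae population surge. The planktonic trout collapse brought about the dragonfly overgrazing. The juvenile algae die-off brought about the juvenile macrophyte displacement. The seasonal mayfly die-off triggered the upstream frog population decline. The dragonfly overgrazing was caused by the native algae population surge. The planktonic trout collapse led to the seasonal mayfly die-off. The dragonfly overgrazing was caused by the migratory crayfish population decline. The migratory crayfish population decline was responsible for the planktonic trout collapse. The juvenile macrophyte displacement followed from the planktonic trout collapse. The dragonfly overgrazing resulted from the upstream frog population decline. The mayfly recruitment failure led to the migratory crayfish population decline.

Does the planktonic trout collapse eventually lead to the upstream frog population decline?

Yes

There is a causal chain: the planktonic trout collapse → the seasonal mayfly die-off → the upstream frog population decline.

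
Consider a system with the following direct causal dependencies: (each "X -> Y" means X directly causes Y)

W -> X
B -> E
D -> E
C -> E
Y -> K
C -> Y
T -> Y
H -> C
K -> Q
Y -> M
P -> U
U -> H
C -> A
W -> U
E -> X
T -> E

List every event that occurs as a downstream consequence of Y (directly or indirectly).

K, M, Q

Direct effects: M, K.
2 steps out: Q.
Not reachable from it: P, W, U, H, C, T, D, B, A, E, X.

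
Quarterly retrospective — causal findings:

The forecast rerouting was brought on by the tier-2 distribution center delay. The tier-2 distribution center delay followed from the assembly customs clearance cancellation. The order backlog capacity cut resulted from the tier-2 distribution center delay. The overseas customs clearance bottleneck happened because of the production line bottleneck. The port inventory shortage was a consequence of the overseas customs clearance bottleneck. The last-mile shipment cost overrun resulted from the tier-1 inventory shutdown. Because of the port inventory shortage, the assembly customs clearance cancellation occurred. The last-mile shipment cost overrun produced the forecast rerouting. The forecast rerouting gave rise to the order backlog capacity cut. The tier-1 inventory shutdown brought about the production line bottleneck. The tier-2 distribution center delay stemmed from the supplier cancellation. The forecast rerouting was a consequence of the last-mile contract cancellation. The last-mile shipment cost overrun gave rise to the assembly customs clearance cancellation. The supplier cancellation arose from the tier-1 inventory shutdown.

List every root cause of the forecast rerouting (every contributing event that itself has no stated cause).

Tracing upstream from the forecast rerouting: the forecast rerouting ← the last-mile shipment cost overrun ← the tier-1 inventory shutdown.
A separate upstream branch: the forecast rerouting ← the last-mile contract cancellation.
Each of those chain origins has no stated cause.

the last-mile contract cancellation, the tier-1 inventory shutdown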